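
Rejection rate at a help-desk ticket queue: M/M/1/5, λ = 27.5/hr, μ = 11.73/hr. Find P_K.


ρ = λ/μ = 27.5/11.73 = 2.3444
P_K = (1−ρ)ρ^K/(1−ρ^(K+1)) = (-1.3444·70.822852)/(1 − 166.038228)
= -95.215377/-165.038228 = 0.576929

Final: 0.576929


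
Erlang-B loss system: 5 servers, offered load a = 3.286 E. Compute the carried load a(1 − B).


B(5,3.286) = 0.135002 (Erlang-B)
Carried load = a(1 − B) = 3.286·(1 − 0.135002) = 3.286·0.864998 = 2.8424 E

Final: 2.8424 Erlangs


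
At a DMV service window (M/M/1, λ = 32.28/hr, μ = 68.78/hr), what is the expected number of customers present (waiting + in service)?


ρ = λ/μ = 32.28/68.78 = 0.4693
L = ρ/(1−ρ) = 0.4693/(1 − 0.4693) = 0.4693/0.5307 = 0.8844

Final: 0.8844


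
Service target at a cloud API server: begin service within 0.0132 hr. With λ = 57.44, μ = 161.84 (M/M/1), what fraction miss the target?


ρ = 57.44/161.84 = 0.3549
P(Wq > t) = ρ·e^{−(μ−λ)t} = 0.3549·e^{−1.3781}
= 0.3549·0.252062 = 0.089461

Final: 0.089461


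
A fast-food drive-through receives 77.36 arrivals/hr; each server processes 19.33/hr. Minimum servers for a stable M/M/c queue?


Stability requires cμ > λ ⇔ c > λ/μ.
λ/μ = 77.36/19.33 = 4.0021
Minimum integer c = ⌊4.0021⌋ + 1 = 5
Check: 5·19.33 = 96.65 > 77.36, while 4·19.33 = 77.32 ≤ 77.36

Final: 5 servers


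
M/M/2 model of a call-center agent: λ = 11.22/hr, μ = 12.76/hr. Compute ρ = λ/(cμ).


ρ = λ/(cμ) = 11.22/(2·12.76) = 11.22/25.52 = 0.4397

Final: 0.4397


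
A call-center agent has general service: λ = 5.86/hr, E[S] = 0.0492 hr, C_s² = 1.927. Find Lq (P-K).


ρ = λ·E[S] = 5.86·0.0492 = 0.2883
Lq = ρ²(1+C_s²)/(2(1−ρ)) = 0.08312·(1+1.927)/(2·0.7117)
= 0.08312·2.9270/1.4234 = 0.17093

Final: 0.17093


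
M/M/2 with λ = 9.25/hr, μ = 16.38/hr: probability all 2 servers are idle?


a = λ/μ = 9.25/16.38 = 0.5647; ρ = a/c = 0.2824
Σ_{k=0}^{1} a^k/k! (terms k=0..1) = 1.00000 + 0.56471 = 1.56471
Tail: a^2/(2!(1−ρ)) = 0.31890/(2·0.7176) = 0.22219
P₀ = 1/(1.56471 + 0.22219) = 1/1.78690 = 0.559629

Final: 0.559629


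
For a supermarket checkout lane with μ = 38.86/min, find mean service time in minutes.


Mean service time = 1/μ = 1/38.86 minute = 0.02573 minute
In minutes: 0.02573 × 1 = 0.02573 min

Final: 0.02573 min


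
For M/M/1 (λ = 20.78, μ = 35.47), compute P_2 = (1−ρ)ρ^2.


ρ = 20.78/35.47 = 0.5858
P_n = (1−ρ)·ρ^n = (1 − 0.5858)·0.5858^2 = 0.4142·0.343217 = 0.142144

Final: 0.142144


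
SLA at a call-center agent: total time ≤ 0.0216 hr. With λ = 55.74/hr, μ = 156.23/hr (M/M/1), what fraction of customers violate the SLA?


W ~ Exponential(μ−λ) for M/M/1.
μ − λ = 156.23 − 55.74 = 100.4900
P(W > t) = e^{−(μ−λ)t} = e^{−2.1706} = 0.114111

Final: 0.114111


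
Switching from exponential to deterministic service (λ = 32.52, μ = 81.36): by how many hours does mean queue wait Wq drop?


ρ = 32.52/81.36 = 0.3997
Wq(M/M/1) = ρ/(μ−λ) = 0.3997/48.84 = 0.008184 hr
Wq(M/D/1) = ρ/(2(μ−λ)) = 0.004092 hr
Savings = 0.008184 − 0.004092 = 0.004092 hr

Final: 0.004092 hr


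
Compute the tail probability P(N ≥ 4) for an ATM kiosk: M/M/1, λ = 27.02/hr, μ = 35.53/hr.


ρ = 27.02/35.53 = 0.7605
P(N ≥ n) = ρ^n = 0.7605^4 = 0.334473

Final: 0.334473


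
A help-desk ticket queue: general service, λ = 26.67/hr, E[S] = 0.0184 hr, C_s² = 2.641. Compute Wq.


ρ = λ·E[S] = 26.67·0.0184 = 0.4907
E[S²] = E[S]²(1+C_s²) = 0.0184²·(1+2.641) = 0.001233
Wq = λ·E[S²]/(2(1−ρ)) = 26.67·0.001233/(2·0.5093) = 0.03228 hr

Final: 0.03228 hr


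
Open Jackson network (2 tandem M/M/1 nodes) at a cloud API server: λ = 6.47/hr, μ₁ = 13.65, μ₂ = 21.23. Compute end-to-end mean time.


Each node sees arrival rate λ = 6.47/hr (tandem ⇒ throughput preserved).
W₁ = 1/(μ₁−λ) = 1/(13.65−6.47) = 0.13928 hr
W₂ = 1/(μ₂−λ) = 1/(21.23−6.47) = 0.06775 hr
W_total = W₁ + W₂ = 0.13928 + 0.06775 = 0.20703 hr

Final: 0.20703 hr


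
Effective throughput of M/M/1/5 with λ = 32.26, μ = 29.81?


ρ = 1.0822; P_K = (1−ρ)ρ^5/(1−ρ^6) = 0.201215
λ_eff = λ(1 − P_K) = 32.26·(1 − 0.201215) = 32.26·0.798785 = 25.7688 /hr

Final: 25.7688 /hr


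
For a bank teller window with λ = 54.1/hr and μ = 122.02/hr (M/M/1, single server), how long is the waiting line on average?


ρ = 54.1/122.02 = 0.4434
Lq = ρ²/(1−ρ) = 0.1966/0.5566 = 0.3532

Final: 0.3532


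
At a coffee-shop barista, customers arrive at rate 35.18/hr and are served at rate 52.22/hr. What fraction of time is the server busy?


ρ = λ/μ = 35.18/52.22 = 0.6737

Final: 0.6737


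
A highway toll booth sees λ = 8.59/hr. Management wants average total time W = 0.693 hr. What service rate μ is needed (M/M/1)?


W = 1/(μ−λ) ⇒ μ − λ = 1/W = 1/0.693 = 1.4430
μ = λ + 1/W = 8.59 + 1.4430 = 10.0330 per hr

Final: 10.0330 /hr


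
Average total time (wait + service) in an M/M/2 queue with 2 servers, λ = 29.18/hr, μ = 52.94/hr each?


a = 0.5512; ρ = 0.2756; P₀ = 0.567896
Lq = P₀·a^c·ρ/(c!(1−ρ)²) = 0.04531
Wq = Lq/λ = 0.04531/29.18 = 0.001553 hr
W = Wq + 1/μ = 0.001553 + 0.01889 = 0.02044 hr

Final: 0.02044 hr


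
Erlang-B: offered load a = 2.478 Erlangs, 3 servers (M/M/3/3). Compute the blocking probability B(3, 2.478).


B(c,a) = (a^c/c!) / Σ_{k=0}^{c} a^k/k!
a^3/3! = 2.536020
Σ terms (k=0..3): 1.00000 + 2.47800 + 3.07024 + 2.53602 = 9.084262
B = 2.536020/9.084262 = 0.279166

Final: 0.279166


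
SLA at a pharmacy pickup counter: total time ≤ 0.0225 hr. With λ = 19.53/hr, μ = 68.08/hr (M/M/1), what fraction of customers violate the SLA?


W ~ Exponential(μ−λ) for M/M/1.
μ − λ = 68.08 − 19.53 = 48.5500
P(W > t) = e^{−(μ−λ)t} = e^{−1.0924} = 0.335419

Final: 0.335419


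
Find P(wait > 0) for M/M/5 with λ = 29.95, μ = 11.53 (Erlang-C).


a = λ/μ = 2.5976; ρ = a/5 = 0.5195
P₀ = 0.072252 (from M/M/c formula)
C(c,a) = [a^c/(c!(1−ρ))]·P₀ = [118.25992/(120·0.4805)]·0.072252
= 2.05105·0.072252 = 0.148193

Final: 0.148193


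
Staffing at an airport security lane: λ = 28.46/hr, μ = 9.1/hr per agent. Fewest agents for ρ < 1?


Stability requires cμ > λ ⇔ c > λ/μ.
λ/μ = 28.46/9.1 = 3.1275
Minimum integer c = ⌊3.1275⌋ + 1 = 4
Check: 4·9.1 = 36.40 > 28.46, while 3·9.1 = 27.30 ≤ 28.46

Final: 4 servers


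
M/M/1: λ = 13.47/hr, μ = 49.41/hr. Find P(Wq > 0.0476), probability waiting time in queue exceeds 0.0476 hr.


ρ = 13.47/49.41 = 0.2726
P(Wq > t) = ρ·e^{−(μ−λ)t} = 0.2726·e^{−1.7107}
= 0.2726·0.180731 = 0.049270

Final: 0.049270


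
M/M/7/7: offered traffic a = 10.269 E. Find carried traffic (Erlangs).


B(7,10.269) = 0.420841 (Erlang-B)
Carried load = a(1 − B) = 10.269·(1 − 0.420841) = 10.269·0.579159 = 5.9474 E

Final: 5.9474 Erlangs


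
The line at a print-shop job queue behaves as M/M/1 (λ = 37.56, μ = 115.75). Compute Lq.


ρ = 37.56/115.75 = 0.3245
Lq = ρ²/(1−ρ) = 0.1053/0.6755 = 0.1559

Final: 0.1559


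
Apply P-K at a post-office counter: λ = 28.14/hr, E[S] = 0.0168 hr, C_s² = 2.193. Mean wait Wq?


ρ = λ·E[S] = 28.14·0.0168 = 0.4728
E[S²] = E[S]²(1+C_s²) = 0.0168²·(1+2.193) = 0.0009012
Wq = λ·E[S²]/(2(1−ρ)) = 28.14·0.0009012/(2·0.5272) = 0.02405 hr

Final: 0.02405 hr


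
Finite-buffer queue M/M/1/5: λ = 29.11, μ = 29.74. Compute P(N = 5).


ρ = λ/μ = 29.11/29.74 = 0.9788
P_K = (1−ρ)ρ^K/(1−ρ^(K+1)) = (0.02118·0.898475)/(1 − 0.879442)
= 0.019033/0.120558 = 0.157874

Final: 0.157874


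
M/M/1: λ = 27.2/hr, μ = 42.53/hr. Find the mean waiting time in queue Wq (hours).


ρ = 27.2/42.53 = 0.6395
Wq = ρ/(μ−λ) = 0.6395/(42.53 − 27.2) = 0.6395/15.33 = 0.04172 hr

Final: 0.04172 hr


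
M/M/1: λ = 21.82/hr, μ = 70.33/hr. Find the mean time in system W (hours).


W = 1/(μ−λ) = 1/(70.33 − 21.82) = 1/48.51 = 0.02061 hr

Final: 0.02061 hr


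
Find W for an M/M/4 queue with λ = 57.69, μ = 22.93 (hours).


a = 2.5159; ρ = 0.6290; P₀ = 0.072282
Lq = P₀·a^c·ρ/(c!(1−ρ)²) = 0.55137
Wq = Lq/λ = 0.55137/57.69 = 0.009558 hr
W = Wq + 1/μ = 0.009558 + 0.04361 = 0.05317 hr

Final: 0.05317 hr


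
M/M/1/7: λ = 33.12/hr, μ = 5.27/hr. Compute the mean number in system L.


ρ = 33.12/5.27 = 6.2846
L = ρ[1 − (K+1)ρ^K + Kρ^(K+1)] / [(1−ρ)(1−ρ^(K+1))]
Numerator: 6.2846·(1 − 8·387220.186951 + 7·2433535.596171) = 87588816.888380
Denominator: (-5.2846)·(-2433534.596171) = 12860329.886787
L = 87588816.888380/12860329.886787 = 6.8108

Final: 6.8108


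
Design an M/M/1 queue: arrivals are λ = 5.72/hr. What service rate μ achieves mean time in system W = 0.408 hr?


W = 1/(μ−λ) ⇒ μ − λ = 1/W = 1/0.408 = 2.4510
μ = λ + 1/W = 5.72 + 2.4510 = 8.1710 per hr

Final: 8.1710 /hr


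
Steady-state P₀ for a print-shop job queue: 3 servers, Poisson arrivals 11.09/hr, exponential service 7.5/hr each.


a = λ/μ = 11.09/7.5 = 1.4787; ρ = a/c = 0.4929
Σ_{k=0}^{2} a^k/k! (terms k=0..2) = 1.00000 + 1.47867 + 1.09323 = 3.57189
Tail: a^3/(3!(1−ρ)) = 3.23304/(6·0.5071) = 1.06257
P₀ = 1/(3.57189 + 1.06257) = 1/4.63446 = 0.215775

Final: 0.215775


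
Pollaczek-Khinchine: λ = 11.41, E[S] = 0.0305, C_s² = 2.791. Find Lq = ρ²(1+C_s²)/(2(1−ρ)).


ρ = λ·E[S] = 11.41·0.0305 = 0.3480
Lq = ρ²(1+C_s²)/(2(1−ρ)) = 0.1211·(1+2.791)/(2·0.6520)
= 0.1211·3.7910/1.3040 = 0.35209

Final: 0.35209


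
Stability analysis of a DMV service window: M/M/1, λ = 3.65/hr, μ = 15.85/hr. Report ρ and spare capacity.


Total capacity cμ = 1·15.85 = 15.85/hr
ρ = λ/(cμ) = 3.65/15.85 = 0.2303
Stable ⇔ ρ < 1: YES
Spare capacity = cμ − λ = 15.85 − 3.65 = 12.20/hr

Final: ρ = 0.2303; stable; margin = 12.20/hr


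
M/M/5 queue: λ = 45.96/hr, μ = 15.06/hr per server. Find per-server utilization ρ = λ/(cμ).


ρ = λ/(cμ) = 45.96/(5·15.06) = 45.96/75.30 = 0.6104

Final: 0.6104


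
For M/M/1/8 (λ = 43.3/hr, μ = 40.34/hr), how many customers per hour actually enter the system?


ρ = 1.0734; P_K = (1−ρ)ρ^8/(1−ρ^9) = 0.145055
λ_eff = λ(1 − P_K) = 43.3·(1 − 0.145055) = 43.3·0.854945 = 37.0191 /hr

Final: 37.0191 /hr


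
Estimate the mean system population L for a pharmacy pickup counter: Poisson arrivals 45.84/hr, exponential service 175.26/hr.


ρ = λ/μ = 45.84/175.26 = 0.2616
L = ρ/(1−ρ) = 0.2616/(1 − 0.2616) = 0.2616/0.7384 = 0.3542

Final: 0.3542


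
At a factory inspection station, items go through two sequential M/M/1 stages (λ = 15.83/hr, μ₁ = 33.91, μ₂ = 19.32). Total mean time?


Each node sees arrival rate λ = 15.83/hr (tandem ⇒ throughput preserved).
W₁ = 1/(μ₁−λ) = 1/(33.91−15.83) = 0.05531 hr
W₂ = 1/(μ₂−λ) = 1/(19.32−15.83) = 0.28653 hr
W_total = W₁ + W₂ = 0.05531 + 0.28653 = 0.34184 hr

Final: 0.34184 hr


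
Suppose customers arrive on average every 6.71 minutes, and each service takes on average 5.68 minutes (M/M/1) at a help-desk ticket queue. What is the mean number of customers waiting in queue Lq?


λ = 60/6.71 = 8.9419 /hr
μ = 60/5.68 = 10.5634 /hr
ρ = λ/μ = 8.9419/10.5634 = 0.8465
Lq = ρ²/(1−ρ) = 0.7166/0.1535 = 4.6681

Final: 4.6681


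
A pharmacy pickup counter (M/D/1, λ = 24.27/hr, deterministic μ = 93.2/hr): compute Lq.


ρ = 24.27/93.2 = 0.2604
M/D/1: Lq = ρ²/(2(1−ρ)) = 0.06781/(2·0.7396) = 0.04584

Final: 0.04584


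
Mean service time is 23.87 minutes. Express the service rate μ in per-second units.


μ = 1/(service time) in consistent units.
1 second = 0.0166667 min, so μ = 0.0166667/23.87 = 0.0006982 per second

Final: 0.0006982 /sec


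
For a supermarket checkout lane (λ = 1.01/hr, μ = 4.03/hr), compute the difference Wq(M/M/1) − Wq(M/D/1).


ρ = 1.01/4.03 = 0.2506
Wq(M/M/1) = ρ/(μ−λ) = 0.2506/3.02 = 0.08299 hr
Wq(M/D/1) = ρ/(2(μ−λ)) = 0.04149 hr
Savings = 0.08299 − 0.04149 = 0.04149 hr

Final: 0.04149 hr


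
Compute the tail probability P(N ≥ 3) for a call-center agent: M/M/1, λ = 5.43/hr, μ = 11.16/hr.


ρ = 5.43/11.16 = 0.4866
P(N ≥ n) = ρ^n = 0.4866^3 = 0.115188

Final: 0.115188


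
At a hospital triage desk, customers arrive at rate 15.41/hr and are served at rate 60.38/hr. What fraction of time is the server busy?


ρ = λ/μ = 15.41/60.38 = 0.2552

Final: 0.2552


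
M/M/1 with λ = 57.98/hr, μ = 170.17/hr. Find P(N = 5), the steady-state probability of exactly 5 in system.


ρ = 57.98/170.17 = 0.3407
P_n = (1−ρ)·ρ^n = (1 − 0.3407)·0.3407^5 = 0.6593·0.004592 = 0.003027

Final: 0.003027


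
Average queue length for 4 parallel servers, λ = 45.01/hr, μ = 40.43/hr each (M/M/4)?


a = λ/μ = 1.1133; ρ = a/4 = 0.2783
P₀ = 0.327693
Lq = P₀·a^c·ρ / (c!·(1−ρ)²) = 0.327693·1.53611·0.2783/(24·0.52082)
= 0.01121

Final: 0.01121


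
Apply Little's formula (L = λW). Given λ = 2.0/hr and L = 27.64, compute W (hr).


W = L/λ = 27.64/2.0 = 13.8200 hr

Final: 13.8200 hr


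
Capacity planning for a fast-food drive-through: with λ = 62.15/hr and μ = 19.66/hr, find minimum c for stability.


Stability requires cμ > λ ⇔ c > λ/μ.
λ/μ = 62.15/19.66 = 3.1612
Minimum integer c = ⌊3.1612⌋ + 1 = 4
Check: 4·19.66 = 78.64 > 62.15, while 3·19.66 = 58.98 ≤ 62.15

Final: 4 servers


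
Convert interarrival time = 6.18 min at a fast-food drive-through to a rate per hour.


λ = 1/(interarrival time) in consistent units.
1 hour = 60 min, so λ = 60/6.18 = 9.7087 per hour

Final: 9.7087 /hr


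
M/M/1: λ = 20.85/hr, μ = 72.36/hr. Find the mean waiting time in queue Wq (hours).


ρ = 20.85/72.36 = 0.2881
Wq = ρ/(μ−λ) = 0.2881/(72.36 − 20.85) = 0.2881/51.51 = 0.005594 hr

Final: 0.005594 hr


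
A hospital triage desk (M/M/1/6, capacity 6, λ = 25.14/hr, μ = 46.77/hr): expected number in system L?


ρ = 25.14/46.77 = 0.5375
L = ρ[1 − (K+1)ρ^K + Kρ^(K+1)] / [(1−ρ)(1−ρ^(K+1))]
Numerator: 0.5375·(1 − 7·0.024121 + 6·0.012965) = 0.488582
Denominator: (0.4625)·(0.987035) = 0.456480
L = 0.488582/0.456480 = 1.0703

Final: 1.0703


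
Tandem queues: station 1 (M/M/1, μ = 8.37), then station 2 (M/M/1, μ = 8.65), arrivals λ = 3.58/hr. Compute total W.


Each node sees arrival rate λ = 3.58/hr (tandem ⇒ throughput preserved).
W₁ = 1/(μ₁−λ) = 1/(8.37−3.58) = 0.20877 hr
W₂ = 1/(μ₂−λ) = 1/(8.65−3.58) = 0.19724 hr
W_total = W₁ + W₂ = 0.20877 + 0.19724 = 0.40601 hr

Final: 0.40601 hr


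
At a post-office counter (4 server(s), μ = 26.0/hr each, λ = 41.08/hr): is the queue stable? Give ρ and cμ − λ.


Total capacity cμ = 4·26.0 = 104.00/hr
ρ = λ/(cμ) = 41.08/104.00 = 0.3950
Stable ⇔ ρ < 1: YES
Spare capacity = cμ − λ = 104.00 − 41.08 = 62.92/hr

Final: ρ = 0.3950; stable; margin = 62.92/hr


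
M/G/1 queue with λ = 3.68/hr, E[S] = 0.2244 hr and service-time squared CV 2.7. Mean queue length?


ρ = λ·E[S] = 3.68·0.2244 = 0.8258
Lq = ρ²(1+C_s²)/(2(1−ρ)) = 0.6819·(1+2.7)/(2·0.1742)
= 0.6819·3.7000/0.3484 = 7.24177

Final: 7.24177


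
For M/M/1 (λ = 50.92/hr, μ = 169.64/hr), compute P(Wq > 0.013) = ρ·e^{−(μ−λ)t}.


ρ = 50.92/169.64 = 0.3002
P(Wq > t) = ρ·e^{−(μ−λ)t} = 0.3002·e^{−1.5434}
= 0.3002·0.213662 = 0.064134

Final: 0.064134


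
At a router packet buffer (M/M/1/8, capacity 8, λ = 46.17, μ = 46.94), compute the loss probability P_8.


ρ = λ/μ = 46.17/46.94 = 0.9836
P_K = (1−ρ)ρ^K/(1−ρ^(K+1)) = (0.01640·0.876061)/(1 − 0.861690)
= 0.014371/0.138310 = 0.103903

Final: 0.103903


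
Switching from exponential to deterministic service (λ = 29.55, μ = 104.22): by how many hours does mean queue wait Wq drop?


ρ = 29.55/104.22 = 0.2835
Wq(M/M/1) = ρ/(μ−λ) = 0.2835/74.67 = 0.003797 hr
Wq(M/D/1) = ρ/(2(μ−λ)) = 0.001899 hr
Savings = 0.003797 − 0.001899 = 0.001899 hr

Final: 0.001899 hr


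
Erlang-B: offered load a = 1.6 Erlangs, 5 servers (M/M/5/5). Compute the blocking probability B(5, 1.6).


B(c,a) = (a^c/c!) / Σ_{k=0}^{c} a^k/k!
a^5/5! = 0.087381
Σ terms (k=0..5): 1.00000 + 1.60000 + 1.28000 + 0.68267 + 0.27307 + 0.08738 = 4.923115
B = 0.087381/4.923115 = 0.017749

Final: 0.017749


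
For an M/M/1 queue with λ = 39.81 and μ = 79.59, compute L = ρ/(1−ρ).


ρ = λ/μ = 39.81/79.59 = 0.5002
L = ρ/(1−ρ) = 0.5002/(1 − 0.5002) = 0.5002/0.4998 = 1.0008

Final: 1.0008


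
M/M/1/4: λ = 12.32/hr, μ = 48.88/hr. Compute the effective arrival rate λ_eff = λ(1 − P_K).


ρ = 0.2520; P_K = (1−ρ)ρ^4/(1−ρ^5) = 0.003022
λ_eff = λ(1 − P_K) = 12.32·(1 − 0.003022) = 12.32·0.996978 = 12.2828 /hr

Final: 12.2828 /hr


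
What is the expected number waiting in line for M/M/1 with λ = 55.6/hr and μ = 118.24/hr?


ρ = 55.6/118.24 = 0.4702
Lq = ρ²/(1−ρ) = 0.2211/0.5298 = 0.4174

Final: 0.4174


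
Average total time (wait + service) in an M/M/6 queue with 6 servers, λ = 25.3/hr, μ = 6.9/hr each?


a = 3.6667; ρ = 0.6111; P₀ = 0.024191
Lq = P₀·a^c·ρ/(c!(1−ρ)²) = 0.32992
Wq = Lq/λ = 0.32992/25.3 = 0.01304 hr
W = Wq + 1/μ = 0.01304 + 0.14493 = 0.15797 hr

Final: 0.15797 hr


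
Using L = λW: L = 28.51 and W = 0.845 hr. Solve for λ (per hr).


λ = L/W = 28.51/0.845 = 33.7396 /hr

Final: 33.7396 /hr


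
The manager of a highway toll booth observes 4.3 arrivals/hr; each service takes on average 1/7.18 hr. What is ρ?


ρ = λ/μ = 4.3/7.18 = 0.5989

Final: 0.5989


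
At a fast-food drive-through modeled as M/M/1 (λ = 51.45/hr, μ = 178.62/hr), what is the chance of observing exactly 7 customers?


ρ = 51.45/178.62 = 0.2880
P_n = (1−ρ)·ρ^n = (1 − 0.2880)·0.2880^7 = 0.7120·0.0001645 = 0.0001171

Final: 0.0001171


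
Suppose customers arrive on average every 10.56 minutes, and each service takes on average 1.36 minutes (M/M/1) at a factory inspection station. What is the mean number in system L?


λ = 60/10.56 = 5.6818 /hr
μ = 60/1.36 = 44.1176 /hr
ρ = λ/μ = 5.6818/44.1176 = 0.1288
L = ρ/(1−ρ) = 0.1288/0.8712 = 0.1478

Final: 0.1478


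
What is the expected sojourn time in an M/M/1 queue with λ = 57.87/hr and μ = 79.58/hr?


W = 1/(μ−λ) = 1/(79.58 − 57.87) = 1/21.71 = 0.04606 hr

Final: 0.04606 hr


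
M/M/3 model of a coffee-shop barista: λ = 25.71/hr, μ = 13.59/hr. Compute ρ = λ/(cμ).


ρ = λ/(cμ) = 25.71/(3·13.59) = 25.71/40.77 = 0.6306

Final: 0.6306


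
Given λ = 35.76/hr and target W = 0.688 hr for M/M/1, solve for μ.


W = 1/(μ−λ) ⇒ μ − λ = 1/W = 1/0.688 = 1.4535
μ = λ + 1/W = 35.76 + 1.4535 = 37.2135 per hr

Final: 37.2135 /hr


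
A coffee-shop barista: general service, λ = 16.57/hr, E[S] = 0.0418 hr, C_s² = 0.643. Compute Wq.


ρ = λ·E[S] = 16.57·0.0418 = 0.6926
E[S²] = E[S]²(1+C_s²) = 0.0418²·(1+0.643) = 0.002871
Wq = λ·E[S²]/(2(1−ρ)) = 16.57·0.002871/(2·0.3074) = 0.07738 hr

Final: 0.07738 hr


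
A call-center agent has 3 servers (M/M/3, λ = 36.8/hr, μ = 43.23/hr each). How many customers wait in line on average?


a = λ/μ = 0.8513; ρ = a/3 = 0.2838
P₀ = 0.424246
Lq = P₀·a^c·ρ / (c!·(1−ρ)²) = 0.424246·0.61686·0.2838/(6·0.51301)
= 0.02413

Final: 0.02413


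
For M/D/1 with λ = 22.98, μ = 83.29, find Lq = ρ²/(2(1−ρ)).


ρ = 22.98/83.29 = 0.2759
M/D/1: Lq = ρ²/(2(1−ρ)) = 0.07612/(2·0.7241) = 0.05256

Final: 0.05256


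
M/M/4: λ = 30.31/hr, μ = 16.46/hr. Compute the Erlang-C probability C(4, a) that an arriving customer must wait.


a = λ/μ = 1.8414; ρ = a/4 = 0.4604
P₀ = 0.154671 (from M/M/c formula)
C(c,a) = [a^c/(c!(1−ρ))]·P₀ = [11.49806/(24·0.5396)]·0.154671
= 0.88778·0.154671 = 0.137315

Final: 0.137315


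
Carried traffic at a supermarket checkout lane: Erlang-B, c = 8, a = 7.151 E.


B(8,7.151) = 0.187501 (Erlang-B)
Carried load = a(1 − B) = 7.151·(1 − 0.187501) = 7.151·0.812499 = 5.8102 E

Final: 5.8102 Erlangs


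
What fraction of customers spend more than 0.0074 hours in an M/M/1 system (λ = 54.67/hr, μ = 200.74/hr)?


W ~ Exponential(μ−λ) for M/M/1.
μ − λ = 200.74 − 54.67 = 146.0700
P(W > t) = e^{−(μ−λ)t} = e^{−1.0809} = 0.339284

Final: 0.339284


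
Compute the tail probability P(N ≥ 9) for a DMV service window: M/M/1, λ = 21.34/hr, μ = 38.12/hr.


ρ = 21.34/38.12 = 0.5598
P(N ≥ n) = ρ^n = 0.5598^9 = 0.005400

Final: 0.005400


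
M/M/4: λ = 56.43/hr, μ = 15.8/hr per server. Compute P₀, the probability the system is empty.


a = λ/μ = 56.43/15.8 = 3.5715; ρ = a/c = 0.8929
Σ_{k=0}^{3} a^k/k! (terms k=0..3) = 1.00000 + 3.57152 + 6.37787 + 7.59290 = 18.54229
Tail: a^4/(4!(1−ρ)) = 162.70910/(24·0.1071) = 63.28911
P₀ = 1/(18.54229 + 63.28911) = 1/81.83141 = 0.012220

Final: 0.012220


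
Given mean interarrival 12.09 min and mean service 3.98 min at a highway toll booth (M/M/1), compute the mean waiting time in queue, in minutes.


λ = 60/12.09 = 4.9628 /hr
μ = 60/3.98 = 15.0754 /hr
ρ = λ/μ = 4.9628/15.0754 = 0.3292
Wq = ρ/(μ−λ) = 0.3292/(15.0754−4.9628) = 0.03255 hr
In minutes: 0.03255·60 = 1.953 min

Final: 1.953 min


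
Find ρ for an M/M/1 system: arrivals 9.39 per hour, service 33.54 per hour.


ρ = λ/μ = 9.39/33.54 = 0.2800

Final: 0.2800


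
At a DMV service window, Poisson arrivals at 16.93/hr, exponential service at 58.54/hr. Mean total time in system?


W = 1/(μ−λ) = 1/(58.54 − 16.93) = 1/41.61 = 0.02403 hr

Final: 0.02403 hr


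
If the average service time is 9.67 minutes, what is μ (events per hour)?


μ = 1/(service time) in consistent units.
1 hour = 60 min, so μ = 60/9.67 = 6.2048 per hour

Final: 6.2048 /hr


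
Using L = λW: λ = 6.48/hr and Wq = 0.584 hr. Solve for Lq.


Lq = λWq = 6.48·0.584 = 3.7843

Final: 3.7843


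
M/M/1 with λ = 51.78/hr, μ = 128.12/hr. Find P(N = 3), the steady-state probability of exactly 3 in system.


ρ = 51.78/128.12 = 0.4042
P_n = (1−ρ)·ρ^n = (1 − 0.4042)·0.4042^3 = 0.5958·0.066014 = 0.039334

Final: 0.039334


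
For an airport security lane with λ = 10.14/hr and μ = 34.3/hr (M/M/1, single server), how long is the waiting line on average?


ρ = 10.14/34.3 = 0.2956
Lq = ρ²/(1−ρ) = 0.08740/0.7044 = 0.1241

Final: 0.1241


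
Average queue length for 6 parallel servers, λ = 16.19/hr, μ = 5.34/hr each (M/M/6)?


a = λ/μ = 3.0318; ρ = a/6 = 0.5053
P₀ = 0.047374
Lq = P₀·a^c·ρ / (c!·(1−ρ)²) = 0.047374·776.66467·0.5053/(720·0.24472)
= 0.10552

Final: 0.10552


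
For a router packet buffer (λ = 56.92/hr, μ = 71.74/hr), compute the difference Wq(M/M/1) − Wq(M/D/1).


ρ = 56.92/71.74 = 0.7934
Wq(M/M/1) = ρ/(μ−λ) = 0.7934/14.82 = 0.05354 hr
Wq(M/D/1) = ρ/(2(μ−λ)) = 0.02677 hr
Savings = 0.05354 − 0.02677 = 0.02677 hr

Final: 0.02677 hr


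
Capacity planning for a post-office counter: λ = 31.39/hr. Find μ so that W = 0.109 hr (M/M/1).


W = 1/(μ−λ) ⇒ μ − λ = 1/W = 1/0.109 = 9.1743
μ = λ + 1/W = 31.39 + 9.1743 = 40.5643 per hr

Final: 40.5643 /hr


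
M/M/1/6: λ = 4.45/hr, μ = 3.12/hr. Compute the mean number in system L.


ρ = 4.45/3.12 = 1.4263
L = ρ[1 − (K+1)ρ^K + Kρ^(K+1)] / [(1−ρ)(1−ρ^(K+1))]
Numerator: 1.4263·(1 − 7·8.418457 + 6·12.007094) = 20.129640
Denominator: (-0.4263)·(-11.007094) = 4.692127
L = 20.129640/4.692127 = 4.2901

Final: 4.2901


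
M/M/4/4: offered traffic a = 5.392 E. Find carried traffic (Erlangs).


B(4,5.392) = 0.428069 (Erlang-B)
Carried load = a(1 − B) = 5.392·(1 − 0.428069) = 5.392·0.571931 = 3.0839 E

Final: 3.0839 Erlangs


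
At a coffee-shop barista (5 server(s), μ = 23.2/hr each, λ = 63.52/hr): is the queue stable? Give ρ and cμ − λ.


Total capacity cμ = 5·23.2 = 116.00/hr
ρ = λ/(cμ) = 63.52/116.00 = 0.5476
Stable ⇔ ρ < 1: YES
Spare capacity = cμ − λ = 116.00 − 63.52 = 52.48/hr

Final: ρ = 0.5476; stable; margin = 52.48/hr


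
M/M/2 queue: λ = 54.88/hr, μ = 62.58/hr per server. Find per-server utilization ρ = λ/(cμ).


ρ = λ/(cμ) = 54.88/(2·62.58) = 54.88/125.16 = 0.4385

Final: 0.4385


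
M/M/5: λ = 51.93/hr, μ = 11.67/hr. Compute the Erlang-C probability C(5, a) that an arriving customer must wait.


a = λ/μ = 4.4499; ρ = a/5 = 0.8900
P₀ = 0.005602 (from M/M/c formula)
C(c,a) = [a^c/(c!(1−ρ))]·P₀ = [1744.76658/(120·0.1100)]·0.005602
= 132.14840·0.005602 = 0.740237

Final: 0.740237


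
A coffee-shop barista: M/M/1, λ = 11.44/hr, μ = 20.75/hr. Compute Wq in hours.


ρ = 11.44/20.75 = 0.5513
Wq = ρ/(μ−λ) = 0.5513/(20.75 − 11.44) = 0.5513/9.31 = 0.05922 hr

Final: 0.05922 hr


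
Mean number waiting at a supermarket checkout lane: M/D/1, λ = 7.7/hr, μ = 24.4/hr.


ρ = 7.7/24.4 = 0.3156
M/D/1: Lq = ρ²/(2(1−ρ)) = 0.09959/(2·0.6844) = 0.07275

Final: 0.07275


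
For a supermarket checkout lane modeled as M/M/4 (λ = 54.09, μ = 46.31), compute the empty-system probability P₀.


a = λ/μ = 54.09/46.31 = 1.1680; ρ = a/c = 0.2920
Σ_{k=0}^{3} a^k/k! (terms k=0..3) = 1.00000 + 1.16800 + 0.68211 + 0.26557 = 3.11568
Tail: a^4/(4!(1−ρ)) = 1.86110/(24·0.7080) = 0.10953
P₀ = 1/(3.11568 + 0.10953) = 1/3.22520 = 0.310058

Final: 0.310058


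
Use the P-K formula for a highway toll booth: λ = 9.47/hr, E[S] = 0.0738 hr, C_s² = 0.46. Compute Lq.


ρ = λ·E[S] = 9.47·0.0738 = 0.6989
Lq = ρ²(1+C_s²)/(2(1−ρ)) = 0.4884·(1+0.46)/(2·0.3011)
= 0.4884·1.4600/0.6022 = 1.18414

Final: 1.18414


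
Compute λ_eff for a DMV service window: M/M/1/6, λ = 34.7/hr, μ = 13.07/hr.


ρ = 2.6549; P_K = (1−ρ)ρ^6/(1−ρ^7) = 0.624014
λ_eff = λ(1 − P_K) = 34.7·(1 − 0.624014) = 34.7·0.375986 = 13.0467 /hr

Final: 13.0467 /hr


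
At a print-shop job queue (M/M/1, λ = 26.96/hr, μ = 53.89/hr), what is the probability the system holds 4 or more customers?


ρ = 26.96/53.89 = 0.5003
P(N ≥ n) = ρ^n = 0.5003^4 = 0.062639

Final: 0.062639


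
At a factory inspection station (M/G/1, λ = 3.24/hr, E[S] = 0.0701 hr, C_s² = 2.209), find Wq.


ρ = λ·E[S] = 3.24·0.0701 = 0.2271
E[S²] = E[S]²(1+C_s²) = 0.0701²·(1+2.209) = 0.015769
Wq = λ·E[S²]/(2(1−ρ)) = 3.24·0.015769/(2·0.7729) = 0.03305 hr

Final: 0.03305 hr


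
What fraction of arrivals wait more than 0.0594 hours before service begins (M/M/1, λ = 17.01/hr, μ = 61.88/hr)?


ρ = 17.01/61.88 = 0.2749
P(Wq > t) = ρ·e^{−(μ−λ)t} = 0.2749·e^{−2.6653}
= 0.2749·0.069580 = 0.019127

Final: 0.019127


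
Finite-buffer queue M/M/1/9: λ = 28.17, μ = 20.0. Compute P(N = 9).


ρ = λ/μ = 28.17/20.0 = 1.4085
P_K = (1−ρ)ρ^K/(1−ρ^(K+1)) = (-0.4085·21.817835)/(1 − 30.730421)
= -8.912586/-29.730421 = 0.299780

Final: 0.299780


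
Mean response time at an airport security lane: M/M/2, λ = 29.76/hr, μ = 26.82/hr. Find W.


a = 1.1096; ρ = 0.5548; P₀ = 0.286331
Lq = P₀·a^c·ρ/(c!(1−ρ)²) = 0.49345
Wq = Lq/λ = 0.49345/29.76 = 0.01658 hr
W = Wq + 1/μ = 0.01658 + 0.03729 = 0.05387 hr

Final: 0.05387 hr


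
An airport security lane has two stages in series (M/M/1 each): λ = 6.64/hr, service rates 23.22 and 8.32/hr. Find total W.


Each node sees arrival rate λ = 6.64/hr (tandem ⇒ throughput preserved).
W₁ = 1/(μ₁−λ) = 1/(23.22−6.64) = 0.06031 hr
W₂ = 1/(μ₂−λ) = 1/(8.32−6.64) = 0.59524 hr
W_total = W₁ + W₂ = 0.06031 + 0.59524 = 0.65555 hr

Final: 0.65555 hr


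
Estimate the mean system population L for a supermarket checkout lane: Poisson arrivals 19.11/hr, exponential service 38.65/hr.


ρ = λ/μ = 19.11/38.65 = 0.4944
L = ρ/(1−ρ) = 0.4944/(1 − 0.4944) = 0.4944/0.5056 = 0.9780

Final: 0.9780


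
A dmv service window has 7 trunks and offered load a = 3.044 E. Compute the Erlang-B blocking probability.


B(c,a) = (a^c/c!) / Σ_{k=0}^{c} a^k/k!
a^7/7! = 0.480487
Σ terms (k=0..7): 1.00000 + 3.04400 + 4.63297 + 4.70092 + 3.57740 + 2.17792 + 1.10493 + 0.48049 = 20.718624
B = 0.480487/20.718624 = 0.023191

Final: 0.023191


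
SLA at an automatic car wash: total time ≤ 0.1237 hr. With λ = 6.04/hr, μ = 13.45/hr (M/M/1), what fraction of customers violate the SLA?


W ~ Exponential(μ−λ) for M/M/1.
μ − λ = 13.45 − 6.04 = 7.4100
P(W > t) = e^{−(μ−λ)t} = e^{−0.9166} = 0.399870

Final: 0.399870


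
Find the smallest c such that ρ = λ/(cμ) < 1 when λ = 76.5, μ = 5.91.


Stability requires cμ > λ ⇔ c > λ/μ.
λ/μ = 76.5/5.91 = 12.9442
Minimum integer c = ⌊12.9442⌋ + 1 = 13
Check: 13·5.91 = 76.83 > 76.5, while 12·5.91 = 70.92 ≤ 76.5

Final: 13 servers


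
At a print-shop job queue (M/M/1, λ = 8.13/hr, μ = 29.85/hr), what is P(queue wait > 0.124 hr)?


ρ = 8.13/29.85 = 0.2724
P(Wq > t) = ρ·e^{−(μ−λ)t} = 0.2724·e^{−2.6933}
= 0.2724·0.067659 = 0.018428

Final: 0.018428


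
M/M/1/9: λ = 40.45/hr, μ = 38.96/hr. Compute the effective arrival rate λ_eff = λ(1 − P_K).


ρ = 1.0382; P_K = (1−ρ)ρ^9/(1−ρ^10) = 0.117714
λ_eff = λ(1 − P_K) = 40.45·(1 − 0.117714) = 40.45·0.882286 = 35.6885 /hr

Final: 35.6885 /hr


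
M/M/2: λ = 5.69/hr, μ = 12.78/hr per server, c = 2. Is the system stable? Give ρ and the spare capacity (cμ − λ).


Total capacity cμ = 2·12.78 = 25.56/hr
ρ = λ/(cμ) = 5.69/25.56 = 0.2226
Stable ⇔ ρ < 1: YES
Spare capacity = cμ − λ = 25.56 − 5.69 = 19.87/hr

Final: ρ = 0.2226; stable; margin = 19.87/hr


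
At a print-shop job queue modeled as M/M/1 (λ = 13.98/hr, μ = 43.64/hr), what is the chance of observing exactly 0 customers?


ρ = 13.98/43.64 = 0.3203
P_n = (1−ρ)·ρ^n = (1 − 0.3203)·0.3203^0 = 0.6797·1.000000 = 0.679652

Final: 0.679652


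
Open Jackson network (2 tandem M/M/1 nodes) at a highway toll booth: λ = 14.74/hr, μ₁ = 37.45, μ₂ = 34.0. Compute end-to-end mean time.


Each node sees arrival rate λ = 14.74/hr (tandem ⇒ throughput preserved).
W₁ = 1/(μ₁−λ) = 1/(37.45−14.74) = 0.04403 hr
W₂ = 1/(μ₂−λ) = 1/(34.0−14.74) = 0.05192 hr
W_total = W₁ + W₂ = 0.04403 + 0.05192 = 0.09595 hr

Final: 0.09595 hr


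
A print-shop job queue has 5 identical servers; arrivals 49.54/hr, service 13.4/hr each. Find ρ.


ρ = λ/(cμ) = 49.54/(5·13.4) = 49.54/67.00 = 0.7394

Final: 0.7394


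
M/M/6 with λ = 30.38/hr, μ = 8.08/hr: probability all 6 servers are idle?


a = λ/μ = 30.38/8.08 = 3.7599; ρ = a/c = 0.6267
Σ_{k=0}^{5} a^k/k! (terms k=0..5) = 1.00000 + 3.75990 + 7.06843 + 8.85886 + 8.32711 + 6.26182 = 35.27613
Tail: a^6/(6!(1−ρ)) = 2825.26021/(720·0.3733) = 10.51018
P₀ = 1/(35.27613 + 10.51018) = 1/45.78630 = 0.021841

Final: 0.021841


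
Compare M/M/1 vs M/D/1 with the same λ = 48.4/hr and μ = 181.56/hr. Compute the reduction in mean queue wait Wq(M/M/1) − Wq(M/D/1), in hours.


ρ = 48.4/181.56 = 0.2666
Wq(M/M/1) = ρ/(μ−λ) = 0.2666/133.16 = 0.002002 hr
Wq(M/D/1) = ρ/(2(μ−λ)) = 0.001001 hr
Savings = 0.002002 − 0.001001 = 0.001001 hr

Final: 0.001001 hr


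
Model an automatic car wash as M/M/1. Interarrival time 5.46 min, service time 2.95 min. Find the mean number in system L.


λ = 60/5.46 = 10.9890 /hr
μ = 60/2.95 = 20.3390 /hr
ρ = λ/μ = 10.9890/20.3390 = 0.5403
L = ρ/(1−ρ) = 0.5403/0.4597 = 1.1753

Final: 1.1753


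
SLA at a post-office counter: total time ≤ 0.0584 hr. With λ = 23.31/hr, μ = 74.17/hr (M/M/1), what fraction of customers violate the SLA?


W ~ Exponential(μ−λ) for M/M/1.
μ − λ = 74.17 − 23.31 = 50.8600
P(W > t) = e^{−(μ−λ)t} = e^{−2.9702} = 0.051292

Final: 0.051292


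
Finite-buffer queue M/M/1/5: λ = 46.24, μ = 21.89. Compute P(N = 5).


ρ = λ/μ = 46.24/21.89 = 2.1124
P_K = (1−ρ)ρ^K/(1−ρ^(K+1)) = (-1.1124·42.059133)/(1 − 88.844875)
= -46.785742/-87.844875 = 0.532595

Final: 0.532595


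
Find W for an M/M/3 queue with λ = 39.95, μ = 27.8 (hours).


a = 1.4371; ρ = 0.4790; P₀ = 0.226296
Lq = P₀·a^c·ρ/(c!(1−ρ)²) = 0.19754
Wq = Lq/λ = 0.19754/39.95 = 0.004945 hr
W = Wq + 1/μ = 0.004945 + 0.03597 = 0.04092 hr

Final: 0.04092 hr


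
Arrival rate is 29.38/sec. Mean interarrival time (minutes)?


Mean interarrival time = 1/λ = 1/29.38 second = 0.03404 second
In minutes: 0.03404 × 0.0166667 = 0.0005673 min

Final: 0.0005673 min


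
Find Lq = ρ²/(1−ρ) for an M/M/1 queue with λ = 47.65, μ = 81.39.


ρ = 47.65/81.39 = 0.5855
Lq = ρ²/(1−ρ) = 0.3428/0.4145 = 0.8268

Final: 0.8268


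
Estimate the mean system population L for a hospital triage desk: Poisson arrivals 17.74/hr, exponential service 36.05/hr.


ρ = λ/μ = 17.74/36.05 = 0.4921
L = ρ/(1−ρ) = 0.4921/(1 − 0.4921) = 0.4921/0.5079 = 0.9689

Final: 0.9689


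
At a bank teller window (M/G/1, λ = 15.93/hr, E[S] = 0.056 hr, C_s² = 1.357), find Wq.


ρ = λ·E[S] = 15.93·0.056 = 0.8921
E[S²] = E[S]²(1+C_s²) = 0.056²·(1+1.357) = 0.007392
Wq = λ·E[S²]/(2(1−ρ)) = 15.93·0.007392/(2·0.1079) = 0.54553 hr

Final: 0.54553 hr


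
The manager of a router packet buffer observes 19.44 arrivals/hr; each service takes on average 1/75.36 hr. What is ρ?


ρ = λ/μ = 19.44/75.36 = 0.2580

Final: 0.2580


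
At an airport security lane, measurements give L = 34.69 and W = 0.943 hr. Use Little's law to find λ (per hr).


λ = L/W = 34.69/0.943 = 36.7869 /hr

Final: 36.7869 /hr


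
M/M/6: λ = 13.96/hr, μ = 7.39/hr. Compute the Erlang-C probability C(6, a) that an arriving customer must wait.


a = λ/μ = 1.8890; ρ = a/6 = 0.3148
P₀ = 0.151059 (from M/M/c formula)
C(c,a) = [a^c/(c!(1−ρ))]·P₀ = [45.44079/(720·0.6852)]·0.151059
= 0.09211·0.151059 = 0.013915

Final: 0.013915


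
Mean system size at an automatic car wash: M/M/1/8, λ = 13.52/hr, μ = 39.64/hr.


ρ = 13.52/39.64 = 0.3411
L = ρ[1 − (K+1)ρ^K + Kρ^(K+1)] / [(1−ρ)(1−ρ^(K+1))]
Numerator: 0.3411·(1 − 9·0.0001831 + 8·0.00006246) = 0.340678
Denominator: (0.6589)·(0.999938) = 0.658889
L = 0.340678/0.658889 = 0.5170

Final: 0.5170


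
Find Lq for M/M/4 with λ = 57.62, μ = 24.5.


a = λ/μ = 2.3518; ρ = a/4 = 0.5880
P₀ = 0.087880
Lq = P₀·a^c·ρ / (c!·(1−ρ)²) = 0.087880·30.59347·0.5880/(24·0.16978)
= 0.38795

Final: 0.38795


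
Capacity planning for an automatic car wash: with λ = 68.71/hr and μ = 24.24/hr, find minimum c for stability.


Stability requires cμ > λ ⇔ c > λ/μ.
λ/μ = 68.71/24.24 = 2.8346
Minimum integer c = ⌊2.8346⌋ + 1 = 3
Check: 3·24.24 = 72.72 > 68.71, while 2·24.24 = 48.48 ≤ 68.71

Final: 3 servers


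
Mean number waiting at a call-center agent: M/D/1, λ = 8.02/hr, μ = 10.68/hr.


ρ = 8.02/10.68 = 0.7509
M/D/1: Lq = ρ²/(2(1−ρ)) = 0.5639/(2·0.2491) = 1.13205

Final: 1.13205


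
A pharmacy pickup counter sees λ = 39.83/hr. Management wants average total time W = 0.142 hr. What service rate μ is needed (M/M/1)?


W = 1/(μ−λ) ⇒ μ − λ = 1/W = 1/0.142 = 7.0423
μ = λ + 1/W = 39.83 + 7.0423 = 46.8723 per hr

Final: 46.8723 /hr


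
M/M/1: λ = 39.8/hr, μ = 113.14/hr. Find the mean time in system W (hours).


W = 1/(μ−λ) = 1/(113.14 − 39.8) = 1/73.34 = 0.01364 hr

Final: 0.01364 hr


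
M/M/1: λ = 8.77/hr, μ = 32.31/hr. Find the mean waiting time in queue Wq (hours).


ρ = 8.77/32.31 = 0.2714
Wq = ρ/(μ−λ) = 0.2714/(32.31 − 8.77) = 0.2714/23.54 = 0.01153 hr

Final: 0.01153 hr


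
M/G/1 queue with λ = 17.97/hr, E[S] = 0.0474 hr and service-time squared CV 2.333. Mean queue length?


ρ = λ·E[S] = 17.97·0.0474 = 0.8518
Lq = ρ²(1+C_s²)/(2(1−ρ)) = 0.7255·(1+2.333)/(2·0.1482)
= 0.7255·3.3330/0.2964 = 8.15728

Final: 8.15728


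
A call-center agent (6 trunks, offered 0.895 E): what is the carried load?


B(6,0.895) = 0.0002917 (Erlang-B)
Carried load = a(1 − B) = 0.895·(1 − 0.0002917) = 0.895·0.999708 = 0.8947 E

Final: 0.8947 Erlangs


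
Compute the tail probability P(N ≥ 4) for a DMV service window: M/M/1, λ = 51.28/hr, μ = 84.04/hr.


ρ = 51.28/84.04 = 0.6102
P(N ≥ n) = ρ^n = 0.6102^4 = 0.138627

Final: 0.138627


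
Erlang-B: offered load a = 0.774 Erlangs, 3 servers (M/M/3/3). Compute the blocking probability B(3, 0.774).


B(c,a) = (a^c/c!) / Σ_{k=0}^{c} a^k/k!
a^3/3! = 0.077281
Σ terms (k=0..3): 1.00000 + 0.77400 + 0.29954 + 0.07728 = 2.150819
B = 0.077281/2.150819 = 0.035931

Final: 0.035931


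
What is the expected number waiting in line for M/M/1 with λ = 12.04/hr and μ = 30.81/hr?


ρ = 12.04/30.81 = 0.3908
Lq = ρ²/(1−ρ) = 0.1527/0.6092 = 0.2507

Final: 0.2507


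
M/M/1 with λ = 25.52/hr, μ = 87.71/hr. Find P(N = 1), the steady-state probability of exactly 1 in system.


ρ = 25.52/87.71 = 0.2910
P_n = (1−ρ)·ρ^n = (1 − 0.2910)·0.2910^1 = 0.7090·0.290959 = 0.206302

Final: 0.206302


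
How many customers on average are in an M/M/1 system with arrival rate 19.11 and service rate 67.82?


ρ = λ/μ = 19.11/67.82 = 0.2818
L = ρ/(1−ρ) = 0.2818/(1 − 0.2818) = 0.2818/0.7182 = 0.3923

Final: 0.3923


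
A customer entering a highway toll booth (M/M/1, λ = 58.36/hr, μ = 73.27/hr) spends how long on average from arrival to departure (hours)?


W = 1/(μ−λ) = 1/(73.27 − 58.36) = 1/14.91 = 0.06707 hr

Final: 0.06707 hr


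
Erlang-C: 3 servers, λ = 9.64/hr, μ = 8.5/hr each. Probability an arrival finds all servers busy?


a = λ/μ = 1.1341; ρ = a/3 = 0.3780
P₀ = 0.315644 (from M/M/c formula)
C(c,a) = [a^c/(c!(1−ρ))]·P₀ = [1.45873/(6·0.6220)]·0.315644
= 0.39089·0.315644 = 0.123384

Final: 0.123384


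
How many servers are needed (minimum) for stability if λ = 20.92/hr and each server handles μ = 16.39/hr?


Stability requires cμ > λ ⇔ c > λ/μ.
λ/μ = 20.92/16.39 = 1.2764
Minimum integer c = ⌊1.2764⌋ + 1 = 2
Check: 2·16.39 = 32.78 > 20.92, while 1·16.39 = 16.39 ≤ 20.92

Final: 2 servers


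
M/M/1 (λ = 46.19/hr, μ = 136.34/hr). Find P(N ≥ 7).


ρ = 46.19/136.34 = 0.3388
P(N ≥ n) = ρ^n = 0.3388^7 = 0.0005122

Final: 0.0005122


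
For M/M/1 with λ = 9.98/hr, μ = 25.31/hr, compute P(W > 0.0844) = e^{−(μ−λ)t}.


W ~ Exponential(μ−λ) for M/M/1.
μ − λ = 25.31 − 9.98 = 15.3300
P(W > t) = e^{−(μ−λ)t} = e^{−1.2939} = 0.274212

Final: 0.274212


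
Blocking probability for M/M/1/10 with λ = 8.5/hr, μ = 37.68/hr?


ρ = λ/μ = 8.5/37.68 = 0.2256
P_K = (1−ρ)ρ^K/(1−ρ^(K+1)) = (0.7744·0.0000003413)/(1 − 0.00000007698)
= 0.0000002643/1.000000 = 0.0000002643

Final: 0.0000002643


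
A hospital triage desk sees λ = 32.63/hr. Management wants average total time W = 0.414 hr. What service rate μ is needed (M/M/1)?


W = 1/(μ−λ) ⇒ μ − λ = 1/W = 1/0.414 = 2.4155
μ = λ + 1/W = 32.63 + 2.4155 = 35.0455 per hr

Final: 35.0455 /hr


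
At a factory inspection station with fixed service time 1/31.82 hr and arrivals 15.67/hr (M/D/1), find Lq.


ρ = 15.67/31.82 = 0.4925
M/D/1: Lq = ρ²/(2(1−ρ)) = 0.2425/(2·0.5075) = 0.23891

Final: 0.23891


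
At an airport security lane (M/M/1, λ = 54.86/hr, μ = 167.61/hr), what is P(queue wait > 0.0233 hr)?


ρ = 54.86/167.61 = 0.3273
P(Wq > t) = ρ·e^{−(μ−λ)t} = 0.3273·e^{−2.6271}
= 0.3273·0.072290 = 0.023661

Final: 0.023661


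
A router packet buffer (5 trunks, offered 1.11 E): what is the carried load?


B(5,1.11) = 0.004632 (Erlang-B)
Carried load = a(1 − B) = 1.11·(1 − 0.004632) = 1.11·0.995368 = 1.1049 E

Final: 1.1049 Erlangs
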